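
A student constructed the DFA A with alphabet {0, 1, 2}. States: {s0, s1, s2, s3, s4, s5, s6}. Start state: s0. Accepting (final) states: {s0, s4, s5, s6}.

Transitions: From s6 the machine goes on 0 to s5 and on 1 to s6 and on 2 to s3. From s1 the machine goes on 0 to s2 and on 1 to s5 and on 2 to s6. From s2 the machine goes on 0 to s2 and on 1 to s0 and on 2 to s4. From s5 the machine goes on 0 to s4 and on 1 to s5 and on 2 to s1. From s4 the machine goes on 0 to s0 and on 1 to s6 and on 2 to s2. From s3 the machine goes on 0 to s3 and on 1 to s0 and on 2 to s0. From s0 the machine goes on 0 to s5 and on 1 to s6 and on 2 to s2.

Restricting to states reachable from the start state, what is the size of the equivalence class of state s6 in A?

Every state is reachable, so we keep all 7.
Start with accepting vs non-accepting: {s0,s4,s5,s6} | {s1,s2,s3}.
The partition is now stable with 2 blocks: {s0,s4,s5,s6} | {s1,s2,s3}.
The equivalence class containing s6 is {s0,s4,s5,s6}, of size 4.

4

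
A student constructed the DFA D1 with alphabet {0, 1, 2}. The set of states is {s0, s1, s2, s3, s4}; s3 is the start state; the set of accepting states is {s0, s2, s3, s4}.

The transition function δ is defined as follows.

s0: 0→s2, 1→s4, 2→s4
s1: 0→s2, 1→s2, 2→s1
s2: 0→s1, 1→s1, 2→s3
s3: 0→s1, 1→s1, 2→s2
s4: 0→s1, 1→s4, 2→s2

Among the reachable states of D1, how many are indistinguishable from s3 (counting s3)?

2

States {s0,s4} cannot be reached from the start state, so discard them.
Initial partition by acceptance: {s2,s3} | {s1}.
Stable partition: {s2,s3} | {s1} — 2 equivalence classes.
State s3 belongs to the block {s2,s3}, which has 2 states.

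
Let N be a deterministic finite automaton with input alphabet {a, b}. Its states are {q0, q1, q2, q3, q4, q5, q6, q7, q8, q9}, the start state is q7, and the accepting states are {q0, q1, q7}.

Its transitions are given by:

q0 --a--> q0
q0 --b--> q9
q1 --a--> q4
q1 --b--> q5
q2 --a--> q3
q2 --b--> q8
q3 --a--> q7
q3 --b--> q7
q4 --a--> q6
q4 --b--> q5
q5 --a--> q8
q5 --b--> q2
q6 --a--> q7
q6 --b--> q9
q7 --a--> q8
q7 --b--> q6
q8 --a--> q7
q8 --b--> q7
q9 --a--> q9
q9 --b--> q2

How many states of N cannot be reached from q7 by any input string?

No path from q7 leads to q0, q1, q4, q5; the other 6 states are all reachable.

4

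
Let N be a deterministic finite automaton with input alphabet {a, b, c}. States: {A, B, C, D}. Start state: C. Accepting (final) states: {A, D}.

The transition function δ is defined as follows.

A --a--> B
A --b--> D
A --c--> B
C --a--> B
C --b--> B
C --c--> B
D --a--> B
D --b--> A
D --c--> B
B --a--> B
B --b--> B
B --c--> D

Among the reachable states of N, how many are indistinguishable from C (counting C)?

Initial partition by acceptance: {A,D} | {B,C}.
Refine {B,C} on symbol c: members go to different blocks, giving {B} and {C}.
No further refinement is possible. Final partition (3 blocks): {A,D} | {B} | {C}.
The equivalence class containing C is {C}, of size 1.

1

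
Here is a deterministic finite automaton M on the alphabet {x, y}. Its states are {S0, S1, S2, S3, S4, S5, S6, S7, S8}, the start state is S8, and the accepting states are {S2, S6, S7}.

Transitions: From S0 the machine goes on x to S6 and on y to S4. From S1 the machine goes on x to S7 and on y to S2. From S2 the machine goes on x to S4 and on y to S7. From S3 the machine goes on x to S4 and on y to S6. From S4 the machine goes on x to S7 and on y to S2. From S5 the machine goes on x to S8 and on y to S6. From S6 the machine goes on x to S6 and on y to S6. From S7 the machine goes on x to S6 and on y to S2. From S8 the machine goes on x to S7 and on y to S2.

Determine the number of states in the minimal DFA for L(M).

4

States {S0,S1,S3,S5} cannot be reached from the start state, so discard them.
Start with accepting vs non-accepting: {S2,S6,S7} | {S4,S8}.
Split {S2,S6,S7} by δ(·,x) → {S6,S7} and {S2}.
Split {S6,S7} by δ(·,y) → {S6} and {S7}.
The partition is now stable with 4 blocks: {S6} | {S4,S8} | {S2} | {S7}.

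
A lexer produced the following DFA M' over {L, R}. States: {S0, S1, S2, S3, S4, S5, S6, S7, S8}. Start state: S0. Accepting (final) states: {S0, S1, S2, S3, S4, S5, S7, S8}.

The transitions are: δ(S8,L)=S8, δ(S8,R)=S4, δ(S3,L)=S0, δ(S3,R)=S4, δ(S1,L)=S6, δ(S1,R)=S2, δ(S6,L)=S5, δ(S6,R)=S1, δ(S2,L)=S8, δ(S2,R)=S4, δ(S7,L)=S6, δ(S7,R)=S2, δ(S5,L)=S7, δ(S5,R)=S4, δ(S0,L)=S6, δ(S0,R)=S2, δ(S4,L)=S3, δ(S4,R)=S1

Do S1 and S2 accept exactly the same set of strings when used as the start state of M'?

No

Every state is reachable, so we keep all 9.
Initial partition by acceptance: {S0,S1,S2,S3,S4,S5,S7,S8} | {S6}.
Split {S0,S1,S2,S3,S4,S5,S7,S8} by δ(·,L) → {S2,S3,S4,S5,S8} and {S0,S1,S7}.
Split {S2,S3,S4,S5,S8} by δ(·,L) → {S2,S4,S8} and {S3,S5}.
On input L, block {S2,S4,S8} splits into {S2,S8} and {S4}.
No further refinement is possible. Final partition (5 blocks): {S2,S8} | {S6} | {S0,S1,S7} | {S3,S5} | {S4}.
S1 and S2 end up in different blocks, so they are distinguishable. For instance, the string 'L' is accepted from only S2.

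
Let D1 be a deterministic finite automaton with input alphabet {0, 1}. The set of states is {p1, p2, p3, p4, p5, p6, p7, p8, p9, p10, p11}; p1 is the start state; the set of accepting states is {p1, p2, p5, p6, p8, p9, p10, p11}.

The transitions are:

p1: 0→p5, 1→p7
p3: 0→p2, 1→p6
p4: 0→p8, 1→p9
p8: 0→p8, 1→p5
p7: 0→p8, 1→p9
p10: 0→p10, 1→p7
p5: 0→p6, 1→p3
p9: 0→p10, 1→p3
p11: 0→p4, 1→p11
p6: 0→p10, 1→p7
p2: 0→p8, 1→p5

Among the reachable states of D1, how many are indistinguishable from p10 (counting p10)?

First remove the unreachable states {p4,p11}; 9 states remain.
Initial partition by acceptance: {p1,p2,p5,p6,p8,p9,p10} | {p3,p7}.
On input 1, block {p1,p2,p5,p6,p8,p9,p10} splits into {p1,p5,p6,p9,p10} and {p2,p8}.
Stable partition: {p1,p5,p6,p9,p10} | {p3,p7} | {p2,p8} — 3 equivalence classes.
State p10 belongs to the block {p1,p5,p6,p9,p10}, which has 5 states.

5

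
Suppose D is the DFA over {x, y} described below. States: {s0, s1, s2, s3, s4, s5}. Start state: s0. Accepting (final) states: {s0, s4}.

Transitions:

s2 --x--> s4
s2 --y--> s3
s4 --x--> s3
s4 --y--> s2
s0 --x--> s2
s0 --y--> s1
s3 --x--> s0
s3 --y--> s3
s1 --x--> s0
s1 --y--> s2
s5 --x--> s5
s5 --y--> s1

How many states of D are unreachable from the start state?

1

BFS from s0 reaches {s0, s1, s2, s3, s4}; the 1 state(s) s5 are never visited.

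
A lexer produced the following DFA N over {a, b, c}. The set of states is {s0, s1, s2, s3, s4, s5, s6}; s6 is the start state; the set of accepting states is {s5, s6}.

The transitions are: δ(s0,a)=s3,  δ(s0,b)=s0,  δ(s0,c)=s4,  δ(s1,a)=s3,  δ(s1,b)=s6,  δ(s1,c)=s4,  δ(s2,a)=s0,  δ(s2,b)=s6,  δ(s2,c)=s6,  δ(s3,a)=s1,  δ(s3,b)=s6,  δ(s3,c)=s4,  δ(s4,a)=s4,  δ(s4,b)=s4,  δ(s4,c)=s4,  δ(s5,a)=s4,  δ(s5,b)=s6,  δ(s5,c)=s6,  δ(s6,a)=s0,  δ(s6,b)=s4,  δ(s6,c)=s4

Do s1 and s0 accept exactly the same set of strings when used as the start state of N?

First remove the unreachable states {s2,s5}; 5 states remain.
Start with accepting vs non-accepting: {s6} | {s0,s1,s3,s4}.
On input b, block {s0,s1,s3,s4} splits into {s0,s4} and {s1,s3}.
Refine {s0,s4} on symbol a: members go to different blocks, giving {s0} and {s4}.
No further refinement is possible. Final partition (4 blocks): {s6} | {s0} | {s1,s3} | {s4}.
s1 and s0 end up in different blocks, so they are distinguishable. For instance, the string 'b' is accepted from only s1.

No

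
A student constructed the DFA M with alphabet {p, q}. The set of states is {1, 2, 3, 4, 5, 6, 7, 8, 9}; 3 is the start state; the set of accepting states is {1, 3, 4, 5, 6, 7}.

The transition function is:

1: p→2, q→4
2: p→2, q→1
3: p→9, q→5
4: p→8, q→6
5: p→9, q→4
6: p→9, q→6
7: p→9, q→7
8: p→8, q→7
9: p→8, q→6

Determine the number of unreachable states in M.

2

No path from 3 leads to 1, 2; the other 7 states are all reachable.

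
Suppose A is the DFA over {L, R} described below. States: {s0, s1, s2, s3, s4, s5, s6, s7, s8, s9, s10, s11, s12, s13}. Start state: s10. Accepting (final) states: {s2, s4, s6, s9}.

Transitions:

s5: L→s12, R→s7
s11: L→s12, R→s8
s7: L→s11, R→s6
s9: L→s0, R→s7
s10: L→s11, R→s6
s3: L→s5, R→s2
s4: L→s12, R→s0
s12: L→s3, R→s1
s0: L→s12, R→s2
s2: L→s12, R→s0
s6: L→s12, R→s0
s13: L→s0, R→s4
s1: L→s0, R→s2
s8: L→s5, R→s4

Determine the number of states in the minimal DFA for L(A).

States {s9,s13} cannot be reached from the start state, so discard them.
P0 = {s2,s4,s6} | {s0,s1,s3,s5,s7,s8,s10,s11,s12}.
Refine {s0,s1,s3,s5,s7,s8,s10,s11,s12} on symbol R: members go to different blocks, giving {s0,s1,s3,s7,s8,s10} and {s5,s11,s12}.
Split {s0,s1,s3,s7,s8,s10} by δ(·,L) → {s0,s3,s7,s8,s10} and {s1}.
On input L, block {s5,s11,s12} splits into {s5,s11} and {s12}.
Split {s0,s3,s7,s8,s10} by δ(·,L) → {s3,s7,s8,s10} and {s0}.
Stable partition: {s2,s4,s6} | {s3,s7,s8,s10} | {s5,s11} | {s1} | {s12} | {s0} — 6 equivalence classes.

6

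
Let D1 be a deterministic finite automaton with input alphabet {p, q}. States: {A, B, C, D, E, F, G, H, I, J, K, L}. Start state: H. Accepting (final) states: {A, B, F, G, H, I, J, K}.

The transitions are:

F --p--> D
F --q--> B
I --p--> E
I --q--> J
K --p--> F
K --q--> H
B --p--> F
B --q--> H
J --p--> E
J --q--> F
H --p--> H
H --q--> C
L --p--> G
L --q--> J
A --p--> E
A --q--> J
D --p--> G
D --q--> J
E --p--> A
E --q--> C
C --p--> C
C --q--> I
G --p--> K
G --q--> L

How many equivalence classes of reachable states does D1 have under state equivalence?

Every state is reachable, so we keep all 12.
Initial partition by acceptance: {A,B,F,G,H,I,J,K} | {C,D,E,L}.
Refine {A,B,F,G,H,I,J,K} on symbol p: members go to different blocks, giving {A,F,I,J} and {B,G,H,K}.
Split {A,F,I,J} by δ(·,q) → {A,I,J} and {F}.
Split {A,I,J} by δ(·,q) → {A,I} and {J}.
Refine {C,D,E,L} on symbol p: members go to different blocks, giving {D,L} and {C} and {E}.
Split {B,G,H,K} by δ(·,p) → {B,K} and {G,H}.
Refine {G,H} on symbol p: members go to different blocks, giving {G} and {H}.
The partition is now stable with 9 blocks: {A,I} | {D,L} | {B,K} | {F} | {J} | {C} | {E} | {G} | {H}.

9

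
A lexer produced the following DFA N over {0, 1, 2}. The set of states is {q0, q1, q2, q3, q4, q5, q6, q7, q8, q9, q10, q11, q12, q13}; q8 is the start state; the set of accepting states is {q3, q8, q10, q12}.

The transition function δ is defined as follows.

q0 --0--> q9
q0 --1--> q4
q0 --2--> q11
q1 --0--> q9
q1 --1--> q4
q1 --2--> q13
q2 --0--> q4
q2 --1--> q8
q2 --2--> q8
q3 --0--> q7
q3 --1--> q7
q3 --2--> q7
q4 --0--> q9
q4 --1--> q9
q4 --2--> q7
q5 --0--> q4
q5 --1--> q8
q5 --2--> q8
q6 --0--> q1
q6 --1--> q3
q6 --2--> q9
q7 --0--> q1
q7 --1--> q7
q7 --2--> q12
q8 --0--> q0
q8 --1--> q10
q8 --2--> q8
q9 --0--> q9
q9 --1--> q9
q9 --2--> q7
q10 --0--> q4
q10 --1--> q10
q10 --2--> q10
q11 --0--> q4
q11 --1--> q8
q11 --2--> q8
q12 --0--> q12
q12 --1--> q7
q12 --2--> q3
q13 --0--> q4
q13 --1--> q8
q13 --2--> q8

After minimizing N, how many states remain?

First remove the unreachable states {q2,q5,q6}; 11 states remain.
Start with accepting vs non-accepting: {q3,q8,q10,q12} | {q0,q1,q4,q7,q9,q11,q13}.
Split {q3,q8,q10,q12} by δ(·,0) → {q3,q8,q10} and {q12}.
Split {q3,q8,q10} by δ(·,1) → {q8,q10} and {q3}.
Split {q0,q1,q4,q7,q9,q11,q13} by δ(·,1) → {q0,q1,q4,q7,q9} and {q11,q13}.
Split {q0,q1,q4,q7,q9} by δ(·,2) → {q0,q1} and {q4,q9} and {q7}.
Refine {q8,q10} on symbol 0: members go to different blocks, giving {q8} and {q10}.
The partition is now stable with 8 blocks: {q8} | {q0,q1} | {q12} | {q3} | {q11,q13} | {q4,q9} | {q7} | {q10}.

8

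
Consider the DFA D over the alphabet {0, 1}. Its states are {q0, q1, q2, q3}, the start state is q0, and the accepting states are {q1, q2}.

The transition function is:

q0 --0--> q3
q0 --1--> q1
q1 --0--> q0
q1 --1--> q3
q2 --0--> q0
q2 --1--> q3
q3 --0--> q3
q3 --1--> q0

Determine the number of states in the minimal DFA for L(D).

3

States {q2} cannot be reached from the start state, so discard them.
P0 = {q1} | {q0,q3}.
On input 1, block {q0,q3} splits into {q0} and {q3}.
No further refinement is possible. Final partition (3 blocks): {q1} | {q0} | {q3}.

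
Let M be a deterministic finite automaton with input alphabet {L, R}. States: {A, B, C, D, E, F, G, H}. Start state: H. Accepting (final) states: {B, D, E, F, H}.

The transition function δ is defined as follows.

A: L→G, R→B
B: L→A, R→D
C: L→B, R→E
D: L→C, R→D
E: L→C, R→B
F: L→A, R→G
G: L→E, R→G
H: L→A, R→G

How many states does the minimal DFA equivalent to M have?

7

Reachable states from the start: {A,B,C,D,E,G,H}. Unreachable: {F} — drop them.
Initial partition by acceptance: {B,D,E,H} | {A,C,G}.
On input R, block {B,D,E,H} splits into {B,D,E} and {H}.
Split {A,C,G} by δ(·,L) → {C,G} and {A}.
On input L, block {B,D,E} splits into {D,E} and {B}.
On input R, block {D,E} splits into {D} and {E}.
On input L, block {C,G} splits into {C} and {G}.
Stable partition: {D} | {C} | {H} | {A} | {B} | {E} | {G} — 7 equivalence classes.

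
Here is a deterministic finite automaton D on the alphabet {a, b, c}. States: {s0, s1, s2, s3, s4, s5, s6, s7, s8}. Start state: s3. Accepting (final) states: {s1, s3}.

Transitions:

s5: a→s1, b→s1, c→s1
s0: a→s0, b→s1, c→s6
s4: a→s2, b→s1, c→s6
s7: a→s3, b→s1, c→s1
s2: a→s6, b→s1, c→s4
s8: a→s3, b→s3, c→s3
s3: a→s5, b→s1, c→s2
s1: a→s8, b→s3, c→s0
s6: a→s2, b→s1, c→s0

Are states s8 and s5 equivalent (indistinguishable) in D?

Yes

First remove the unreachable states {s7}; 8 states remain.
Start with accepting vs non-accepting: {s1,s3} | {s0,s2,s4,s5,s6,s8}.
Split {s0,s2,s4,s5,s6,s8} by δ(·,a) → {s0,s2,s4,s6} and {s5,s8}.
The partition is now stable with 3 blocks: {s1,s3} | {s0,s2,s4,s6} | {s5,s8}.
s8 and s5 lie in the same block of the stable partition, so they are equivalent — no string distinguishes them.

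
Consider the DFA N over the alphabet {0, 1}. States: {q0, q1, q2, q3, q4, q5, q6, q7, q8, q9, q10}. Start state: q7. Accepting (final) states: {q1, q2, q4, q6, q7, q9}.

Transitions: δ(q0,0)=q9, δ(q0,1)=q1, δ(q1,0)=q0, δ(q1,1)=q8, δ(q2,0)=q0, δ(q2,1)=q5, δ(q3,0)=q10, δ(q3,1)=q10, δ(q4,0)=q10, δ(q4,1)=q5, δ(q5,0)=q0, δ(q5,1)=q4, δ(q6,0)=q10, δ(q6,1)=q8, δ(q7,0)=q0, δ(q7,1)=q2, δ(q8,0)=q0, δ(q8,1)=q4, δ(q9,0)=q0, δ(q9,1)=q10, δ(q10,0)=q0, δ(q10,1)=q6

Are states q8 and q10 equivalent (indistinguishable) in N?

States {q3} cannot be reached from the start state, so discard them.
Initial partition by acceptance: {q1,q2,q4,q6,q7,q9} | {q0,q5,q8,q10}.
Refine {q1,q2,q4,q6,q7,q9} on symbol 1: members go to different blocks, giving {q1,q2,q4,q6,q9} and {q7}.
Refine {q0,q5,q8,q10} on symbol 0: members go to different blocks, giving {q5,q8,q10} and {q0}.
On input 0, block {q1,q2,q4,q6,q9} splits into {q1,q2,q9} and {q4,q6}.
Stable partition: {q1,q2,q9} | {q5,q8,q10} | {q7} | {q0} | {q4,q6} — 5 equivalence classes.
q8 and q10 lie in the same block of the stable partition, so they are equivalent — no string distinguishes them.

Yes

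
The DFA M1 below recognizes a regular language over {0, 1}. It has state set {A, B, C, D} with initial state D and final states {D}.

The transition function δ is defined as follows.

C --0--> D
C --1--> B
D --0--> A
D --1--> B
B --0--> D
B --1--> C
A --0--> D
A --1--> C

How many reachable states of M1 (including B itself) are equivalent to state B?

3

All states are reachable from the start state.
Initial partition by acceptance: {D} | {A,B,C}.
The partition is now stable with 2 blocks: {D} | {A,B,C}.
State B belongs to the block {A,B,C}, which has 3 states.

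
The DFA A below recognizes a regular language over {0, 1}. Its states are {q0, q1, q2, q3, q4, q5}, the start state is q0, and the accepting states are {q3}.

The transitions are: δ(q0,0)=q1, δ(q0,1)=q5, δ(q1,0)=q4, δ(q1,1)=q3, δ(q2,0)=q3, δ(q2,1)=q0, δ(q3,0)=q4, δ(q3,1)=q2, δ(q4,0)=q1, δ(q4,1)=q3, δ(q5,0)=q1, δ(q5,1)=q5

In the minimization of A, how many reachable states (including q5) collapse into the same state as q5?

2

All states are reachable from the start state.
P0 = {q3} | {q0,q1,q2,q4,q5}.
On input 0, block {q0,q1,q2,q4,q5} splits into {q0,q1,q4,q5} and {q2}.
Refine {q0,q1,q4,q5} on symbol 1: members go to different blocks, giving {q0,q5} and {q1,q4}.
No further refinement is possible. Final partition (4 blocks): {q3} | {q0,q5} | {q2} | {q1,q4}.
The equivalence class containing q5 is {q0,q5}, of size 2.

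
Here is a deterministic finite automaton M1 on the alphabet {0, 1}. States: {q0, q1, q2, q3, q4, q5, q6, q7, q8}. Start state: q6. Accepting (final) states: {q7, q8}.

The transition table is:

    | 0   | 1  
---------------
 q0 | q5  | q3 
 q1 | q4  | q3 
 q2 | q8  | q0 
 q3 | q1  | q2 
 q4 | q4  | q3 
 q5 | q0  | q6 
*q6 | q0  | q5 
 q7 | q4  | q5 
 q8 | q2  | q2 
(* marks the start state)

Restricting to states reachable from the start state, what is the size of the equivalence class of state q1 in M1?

2

First remove the unreachable states {q7}; 8 states remain.
Initial partition by acceptance: {q8} | {q0,q1,q2,q3,q4,q5,q6}.
Split {q0,q1,q2,q3,q4,q5,q6} by δ(·,0) → {q0,q1,q3,q4,q5,q6} and {q2}.
Refine {q0,q1,q3,q4,q5,q6} on symbol 1: members go to different blocks, giving {q0,q1,q4,q5,q6} and {q3}.
On input 1, block {q0,q1,q4,q5,q6} splits into {q0,q1,q4} and {q5,q6}.
Split {q0,q1,q4} by δ(·,0) → {q1,q4} and {q0}.
No further refinement is possible. Final partition (6 blocks): {q8} | {q1,q4} | {q2} | {q3} | {q5,q6} | {q0}.
State q1 belongs to the block {q1,q4}, which has 2 states.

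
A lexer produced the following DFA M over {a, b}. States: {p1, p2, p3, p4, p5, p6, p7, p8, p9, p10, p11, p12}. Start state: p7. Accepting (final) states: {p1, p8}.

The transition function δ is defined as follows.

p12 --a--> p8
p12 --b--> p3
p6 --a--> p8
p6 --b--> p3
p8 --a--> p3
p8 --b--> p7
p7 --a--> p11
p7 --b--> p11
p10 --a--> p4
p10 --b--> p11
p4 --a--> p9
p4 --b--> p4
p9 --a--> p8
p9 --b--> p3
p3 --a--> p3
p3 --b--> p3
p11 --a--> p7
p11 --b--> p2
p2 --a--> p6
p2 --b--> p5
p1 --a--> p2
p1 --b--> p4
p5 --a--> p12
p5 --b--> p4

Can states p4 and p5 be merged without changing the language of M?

Yes

First remove the unreachable states {p1,p10}; 10 states remain.
Start with accepting vs non-accepting: {p8} | {p2,p3,p4,p5,p6,p7,p9,p11,p12}.
On input a, block {p2,p3,p4,p5,p6,p7,p9,p11,p12} splits into {p2,p3,p4,p5,p7,p11} and {p6,p9,p12}.
Refine {p2,p3,p4,p5,p7,p11} on symbol a: members go to different blocks, giving {p2,p4,p5} and {p3,p7,p11}.
On input b, block {p3,p7,p11} splits into {p3,p7} and {p11}.
Refine {p3,p7} on symbol a: members go to different blocks, giving {p3} and {p7}.
Stable partition: {p8} | {p2,p4,p5} | {p6,p9,p12} | {p3} | {p11} | {p7} — 6 equivalence classes.
p4 and p5 lie in the same block of the stable partition, so they are equivalent — no string distinguishes them.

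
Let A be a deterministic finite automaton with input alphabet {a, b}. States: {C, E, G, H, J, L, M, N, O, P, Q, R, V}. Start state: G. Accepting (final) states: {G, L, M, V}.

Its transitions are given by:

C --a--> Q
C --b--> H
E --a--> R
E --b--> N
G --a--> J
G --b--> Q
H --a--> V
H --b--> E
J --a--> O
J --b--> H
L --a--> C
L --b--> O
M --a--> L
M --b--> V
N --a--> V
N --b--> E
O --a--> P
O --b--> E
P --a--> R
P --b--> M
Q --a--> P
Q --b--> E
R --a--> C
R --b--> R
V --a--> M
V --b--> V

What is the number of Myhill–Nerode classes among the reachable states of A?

9

All states are reachable from the start state.
Start with accepting vs non-accepting: {G,L,M,V} | {C,E,H,J,N,O,P,Q,R}.
On input a, block {G,L,M,V} splits into {M,V} and {G,L}.
Split {M,V} by δ(·,a) → {V} and {M}.
Split {C,E,H,J,N,O,P,Q,R} by δ(·,a) → {C,E,J,O,P,Q,R} and {H,N}.
Refine {C,E,J,O,P,Q,R} on symbol b: members go to different blocks, giving {O,Q,R} and {C,E,J} and {P}.
Split {O,Q,R} by δ(·,a) → {O,Q} and {R}.
Split {C,E,J} by δ(·,a) → {C,J} and {E}.
The partition is now stable with 9 blocks: {V} | {O,Q} | {G,L} | {M} | {H,N} | {C,J} | {P} | {R} | {E}.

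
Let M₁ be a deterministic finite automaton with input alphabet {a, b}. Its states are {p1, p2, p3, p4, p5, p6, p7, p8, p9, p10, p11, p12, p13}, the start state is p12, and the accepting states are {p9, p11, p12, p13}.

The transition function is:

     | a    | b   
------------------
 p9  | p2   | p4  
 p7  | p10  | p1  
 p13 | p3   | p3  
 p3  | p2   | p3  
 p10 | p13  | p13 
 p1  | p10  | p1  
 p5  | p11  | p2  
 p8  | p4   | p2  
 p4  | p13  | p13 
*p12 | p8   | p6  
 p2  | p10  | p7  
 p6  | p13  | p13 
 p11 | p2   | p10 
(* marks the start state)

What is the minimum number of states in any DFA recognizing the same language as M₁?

First remove the unreachable states {p5,p9,p11}; 10 states remain.
Initial partition by acceptance: {p12,p13} | {p1,p2,p3,p4,p6,p7,p8,p10}.
Refine {p1,p2,p3,p4,p6,p7,p8,p10} on symbol a: members go to different blocks, giving {p1,p2,p3,p7,p8} and {p4,p6,p10}.
Refine {p12,p13} on symbol b: members go to different blocks, giving {p12} and {p13}.
On input a, block {p1,p2,p3,p7,p8} splits into {p1,p2,p7,p8} and {p3}.
No further refinement is possible. Final partition (5 blocks): {p12} | {p1,p2,p7,p8} | {p4,p6,p10} | {p13} | {p3}.

5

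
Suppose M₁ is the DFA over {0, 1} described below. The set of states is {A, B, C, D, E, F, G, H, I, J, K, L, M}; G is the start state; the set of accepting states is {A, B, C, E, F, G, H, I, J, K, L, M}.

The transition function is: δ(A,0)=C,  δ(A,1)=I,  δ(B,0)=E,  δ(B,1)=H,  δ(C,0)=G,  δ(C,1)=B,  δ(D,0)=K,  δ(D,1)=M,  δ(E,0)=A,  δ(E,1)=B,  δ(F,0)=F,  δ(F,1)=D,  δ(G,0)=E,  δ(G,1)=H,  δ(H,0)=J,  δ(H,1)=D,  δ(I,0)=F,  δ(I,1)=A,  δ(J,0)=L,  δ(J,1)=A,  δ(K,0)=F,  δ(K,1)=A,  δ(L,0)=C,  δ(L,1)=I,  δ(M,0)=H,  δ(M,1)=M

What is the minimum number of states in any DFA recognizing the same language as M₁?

10

Start with accepting vs non-accepting: {A,B,C,E,F,G,H,I,J,K,L,M} | {D}.
On input 1, block {A,B,C,E,F,G,H,I,J,K,L,M} splits into {A,B,C,E,G,I,J,K,L,M} and {F,H}.
Split {A,B,C,E,G,I,J,K,L,M} by δ(·,0) → {A,B,C,E,G,J,L} and {I,K,M}.
Refine {A,B,C,E,G,J,L} on symbol 1: members go to different blocks, giving {C,E,J} and {A,L} and {B,G}.
Refine {C,E,J} on symbol 0: members go to different blocks, giving {E,J} and {C}.
Split {E,J} by δ(·,1) → {E} and {J}.
Split {F,H} by δ(·,0) → {F} and {H}.
Refine {I,K,M} on symbol 0: members go to different blocks, giving {I,K} and {M}.
Stable partition: {E} | {D} | {F} | {I,K} | {A,L} | {B,G} | {C} | {J} | {H} | {M} — 10 equivalence classes.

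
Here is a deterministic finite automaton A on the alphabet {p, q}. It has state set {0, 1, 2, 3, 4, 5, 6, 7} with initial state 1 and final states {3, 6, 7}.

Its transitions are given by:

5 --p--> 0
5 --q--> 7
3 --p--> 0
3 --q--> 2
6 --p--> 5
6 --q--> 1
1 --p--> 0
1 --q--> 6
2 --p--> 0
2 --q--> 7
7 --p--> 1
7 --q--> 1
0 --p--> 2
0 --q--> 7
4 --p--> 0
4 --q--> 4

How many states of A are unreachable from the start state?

2

Starting at 1 and following transitions, the reachable set is {0, 1, 2, 5, 6, 7}. That leaves 3, 4 unreachable — 2 in total.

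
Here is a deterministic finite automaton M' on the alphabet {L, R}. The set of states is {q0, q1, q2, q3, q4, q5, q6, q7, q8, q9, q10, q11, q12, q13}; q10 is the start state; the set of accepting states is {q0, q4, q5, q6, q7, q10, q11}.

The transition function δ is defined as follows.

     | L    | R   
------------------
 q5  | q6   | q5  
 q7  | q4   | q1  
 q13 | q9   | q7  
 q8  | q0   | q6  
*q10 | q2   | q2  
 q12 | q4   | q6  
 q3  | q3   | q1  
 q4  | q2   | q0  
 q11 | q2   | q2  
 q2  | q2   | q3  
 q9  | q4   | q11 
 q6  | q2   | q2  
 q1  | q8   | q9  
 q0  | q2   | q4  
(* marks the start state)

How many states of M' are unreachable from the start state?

No path from q10 leads to q5, q7, q12, q13; the other 10 states are all reachable.

4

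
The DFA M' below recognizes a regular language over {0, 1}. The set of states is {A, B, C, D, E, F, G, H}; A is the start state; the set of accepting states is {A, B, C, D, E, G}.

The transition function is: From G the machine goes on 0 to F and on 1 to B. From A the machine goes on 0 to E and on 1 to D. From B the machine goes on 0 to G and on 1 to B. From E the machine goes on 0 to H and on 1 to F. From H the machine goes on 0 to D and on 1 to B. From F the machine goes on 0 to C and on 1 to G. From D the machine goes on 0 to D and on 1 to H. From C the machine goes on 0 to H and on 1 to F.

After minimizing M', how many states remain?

7

All states are reachable from the start state.
P0 = {A,B,C,D,E,G} | {F,H}.
Split {A,B,C,D,E,G} by δ(·,0) → {A,B,D} and {C,E,G}.
On input 0, block {A,B,D} splits into {A,B} and {D}.
Split {A,B} by δ(·,1) → {A} and {B}.
Refine {F,H} on symbol 0: members go to different blocks, giving {F} and {H}.
Split {C,E,G} by δ(·,0) → {C,E} and {G}.
The partition is now stable with 7 blocks: {A} | {F} | {C,E} | {D} | {B} | {H} | {G}.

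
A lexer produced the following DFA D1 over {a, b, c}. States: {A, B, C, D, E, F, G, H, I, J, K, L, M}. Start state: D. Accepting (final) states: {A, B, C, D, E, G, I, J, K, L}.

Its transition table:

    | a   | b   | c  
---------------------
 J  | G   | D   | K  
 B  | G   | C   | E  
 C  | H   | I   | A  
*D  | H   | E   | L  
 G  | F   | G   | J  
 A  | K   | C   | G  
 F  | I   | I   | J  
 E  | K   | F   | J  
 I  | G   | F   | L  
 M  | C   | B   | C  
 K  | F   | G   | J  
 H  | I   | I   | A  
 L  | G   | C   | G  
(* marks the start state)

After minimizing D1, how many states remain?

First remove the unreachable states {B,M}; 11 states remain.
Initial partition by acceptance: {A,C,D,E,G,I,J,K,L} | {F,H}.
On input a, block {A,C,D,E,G,I,J,K,L} splits into {A,E,I,J,L} and {C,D,G,K}.
Split {A,E,I,J,L} by δ(·,b) → {A,J,L} and {E,I}.
Refine {C,D,G,K} on symbol b: members go to different blocks, giving {C,D} and {G,K}.
The partition is now stable with 5 blocks: {A,J,L} | {F,H} | {C,D} | {E,I} | {G,K}.

5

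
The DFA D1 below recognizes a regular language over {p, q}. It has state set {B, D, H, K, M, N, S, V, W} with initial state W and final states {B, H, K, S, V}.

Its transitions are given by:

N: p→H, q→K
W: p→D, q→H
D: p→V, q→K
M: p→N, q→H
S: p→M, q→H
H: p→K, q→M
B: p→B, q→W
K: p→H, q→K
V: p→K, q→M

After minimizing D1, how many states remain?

4

States {B,S} cannot be reached from the start state, so discard them.
Initial partition by acceptance: {H,K,V} | {D,M,N,W}.
Split {H,K,V} by δ(·,q) → {H,V} and {K}.
On input p, block {D,M,N,W} splits into {D,N} and {M,W}.
The partition is now stable with 4 blocks: {H,V} | {D,N} | {K} | {M,W}.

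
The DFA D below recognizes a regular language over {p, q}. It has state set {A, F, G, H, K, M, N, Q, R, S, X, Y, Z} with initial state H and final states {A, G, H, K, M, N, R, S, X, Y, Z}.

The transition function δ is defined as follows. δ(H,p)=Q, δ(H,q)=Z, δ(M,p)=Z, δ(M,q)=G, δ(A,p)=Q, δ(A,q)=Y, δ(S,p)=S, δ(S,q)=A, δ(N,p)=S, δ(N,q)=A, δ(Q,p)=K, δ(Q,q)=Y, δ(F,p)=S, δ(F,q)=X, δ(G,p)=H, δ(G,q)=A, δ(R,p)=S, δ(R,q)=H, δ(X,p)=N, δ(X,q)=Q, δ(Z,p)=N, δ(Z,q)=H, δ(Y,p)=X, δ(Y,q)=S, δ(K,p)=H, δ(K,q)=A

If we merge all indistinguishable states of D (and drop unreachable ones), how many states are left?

8

Reachable states from the start: {A,H,K,N,Q,S,X,Y,Z}. Unreachable: {F,G,M,R} — drop them.
Initial partition by acceptance: {A,H,K,N,S,X,Y,Z} | {Q}.
Refine {A,H,K,N,S,X,Y,Z} on symbol p: members go to different blocks, giving {K,N,S,X,Y,Z} and {A,H}.
Split {K,N,S,X,Y,Z} by δ(·,p) → {N,S,X,Y,Z} and {K}.
Refine {N,S,X,Y,Z} on symbol q: members go to different blocks, giving {N,S,Z} and {X} and {Y}.
Split {A,H} by δ(·,q) → {A} and {H}.
Split {N,S,Z} by δ(·,q) → {N,S} and {Z}.
Stable partition: {N,S} | {Q} | {A} | {K} | {X} | {Y} | {H} | {Z} — 8 equivalence classes.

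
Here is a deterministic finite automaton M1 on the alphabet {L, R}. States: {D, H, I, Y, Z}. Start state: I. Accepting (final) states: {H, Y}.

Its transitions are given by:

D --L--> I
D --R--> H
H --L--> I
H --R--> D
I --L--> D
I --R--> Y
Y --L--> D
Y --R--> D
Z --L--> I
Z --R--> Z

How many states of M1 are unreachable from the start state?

1

No path from I leads to Z; the other 4 states are all reachable.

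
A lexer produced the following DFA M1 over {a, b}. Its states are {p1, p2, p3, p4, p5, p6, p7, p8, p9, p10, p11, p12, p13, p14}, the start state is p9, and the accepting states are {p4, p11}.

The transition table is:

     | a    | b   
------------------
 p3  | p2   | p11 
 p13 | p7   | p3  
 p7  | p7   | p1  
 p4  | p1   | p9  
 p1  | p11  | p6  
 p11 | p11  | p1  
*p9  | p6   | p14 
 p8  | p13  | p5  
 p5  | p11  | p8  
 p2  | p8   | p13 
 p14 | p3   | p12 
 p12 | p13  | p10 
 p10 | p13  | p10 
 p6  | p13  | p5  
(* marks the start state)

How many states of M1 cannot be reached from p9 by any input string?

Starting at p9 and following transitions, the reachable set is {p1, p2, p3, p5, p6, p7, p8, p9, p10, p11, p12, p13, p14}. That leaves p4 unreachable — 1 in total.

1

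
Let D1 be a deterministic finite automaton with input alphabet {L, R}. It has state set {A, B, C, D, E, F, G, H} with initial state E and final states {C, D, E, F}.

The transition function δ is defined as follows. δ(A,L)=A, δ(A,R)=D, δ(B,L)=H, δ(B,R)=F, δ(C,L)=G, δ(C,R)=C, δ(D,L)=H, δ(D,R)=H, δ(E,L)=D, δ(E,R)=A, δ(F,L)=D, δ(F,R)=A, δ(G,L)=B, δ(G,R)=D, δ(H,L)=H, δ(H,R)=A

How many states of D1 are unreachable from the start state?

4

Starting at E and following transitions, the reachable set is {A, D, E, H}. That leaves B, C, F, G unreachable — 4 in total.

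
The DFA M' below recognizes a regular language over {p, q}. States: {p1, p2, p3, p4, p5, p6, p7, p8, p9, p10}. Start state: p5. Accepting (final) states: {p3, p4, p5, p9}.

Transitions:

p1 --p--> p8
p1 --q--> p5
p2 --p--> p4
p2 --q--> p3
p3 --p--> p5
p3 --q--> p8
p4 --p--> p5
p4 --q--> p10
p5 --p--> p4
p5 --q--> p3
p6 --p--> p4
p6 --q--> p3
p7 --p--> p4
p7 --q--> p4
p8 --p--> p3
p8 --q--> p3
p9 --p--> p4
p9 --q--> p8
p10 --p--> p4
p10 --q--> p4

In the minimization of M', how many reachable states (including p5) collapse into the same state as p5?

First remove the unreachable states {p1,p2,p6,p7,p9}; 5 states remain.
Start with accepting vs non-accepting: {p3,p4,p5} | {p8,p10}.
Split {p3,p4,p5} by δ(·,q) → {p3,p4} and {p5}.
The partition is now stable with 3 blocks: {p3,p4} | {p8,p10} | {p5}.
State p5 belongs to the block {p5}, which has 1 states.

1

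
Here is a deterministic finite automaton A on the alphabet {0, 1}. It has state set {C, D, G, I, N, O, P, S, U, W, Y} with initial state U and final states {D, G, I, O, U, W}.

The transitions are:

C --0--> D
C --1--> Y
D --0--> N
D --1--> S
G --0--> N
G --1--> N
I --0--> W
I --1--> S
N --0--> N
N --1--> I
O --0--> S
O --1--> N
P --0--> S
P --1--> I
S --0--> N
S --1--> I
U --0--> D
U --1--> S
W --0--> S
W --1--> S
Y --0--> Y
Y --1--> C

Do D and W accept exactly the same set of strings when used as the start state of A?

First remove the unreachable states {C,G,O,P,Y}; 6 states remain.
Initial partition by acceptance: {D,I,U,W} | {N,S}.
Refine {D,I,U,W} on symbol 0: members go to different blocks, giving {D,W} and {I,U}.
Stable partition: {D,W} | {N,S} | {I,U} — 3 equivalence classes.
D and W lie in the same block of the stable partition, so they are equivalent — no string distinguishes them.

Yes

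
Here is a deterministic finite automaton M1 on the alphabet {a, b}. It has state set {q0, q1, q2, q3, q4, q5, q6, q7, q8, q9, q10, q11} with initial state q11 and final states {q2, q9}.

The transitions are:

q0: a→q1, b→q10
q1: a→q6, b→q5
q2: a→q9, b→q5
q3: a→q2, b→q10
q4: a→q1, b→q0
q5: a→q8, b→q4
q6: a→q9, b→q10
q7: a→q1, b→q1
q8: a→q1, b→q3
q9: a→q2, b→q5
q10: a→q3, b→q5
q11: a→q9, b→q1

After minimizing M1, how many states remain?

Reachable states from the start: {q0,q1,q2,q3,q4,q5,q6,q8,q9,q10,q11}. Unreachable: {q7} — drop them.
Initial partition by acceptance: {q2,q9} | {q0,q1,q3,q4,q5,q6,q8,q10,q11}.
Split {q0,q1,q3,q4,q5,q6,q8,q10,q11} by δ(·,a) → {q0,q1,q4,q5,q8,q10} and {q3,q6,q11}.
On input a, block {q0,q1,q4,q5,q8,q10} splits into {q0,q4,q5,q8} and {q1,q10}.
On input a, block {q0,q4,q5,q8} splits into {q0,q4,q8} and {q5}.
Refine {q0,q4,q8} on symbol b: members go to different blocks, giving {q0} and {q4} and {q8}.
The partition is now stable with 7 blocks: {q2,q9} | {q0} | {q3,q6,q11} | {q1,q10} | {q5} | {q4} | {q8}.

7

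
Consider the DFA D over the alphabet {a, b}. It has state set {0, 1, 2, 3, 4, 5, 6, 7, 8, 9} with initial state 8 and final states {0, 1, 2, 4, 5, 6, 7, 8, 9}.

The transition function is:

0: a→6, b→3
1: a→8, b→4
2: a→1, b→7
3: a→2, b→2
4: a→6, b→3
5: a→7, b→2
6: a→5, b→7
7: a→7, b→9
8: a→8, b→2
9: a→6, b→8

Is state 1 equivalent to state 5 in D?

Reachable states from the start: {1,2,3,4,5,6,7,8,9}. Unreachable: {0} — drop them.
Start with accepting vs non-accepting: {1,2,4,5,6,7,8,9} | {3}.
Refine {1,2,4,5,6,7,8,9} on symbol b: members go to different blocks, giving {1,2,5,6,7,8,9} and {4}.
On input b, block {1,2,5,6,7,8,9} splits into {2,5,6,7,8,9} and {1}.
Split {2,5,6,7,8,9} by δ(·,a) → {5,6,7,8,9} and {2}.
On input b, block {5,6,7,8,9} splits into {6,7,9} and {5,8}.
Refine {6,7,9} on symbol a: members go to different blocks, giving {7,9} and {6}.
Refine {7,9} on symbol a: members go to different blocks, giving {7} and {9}.
Refine {5,8} on symbol a: members go to different blocks, giving {5} and {8}.
The partition is now stable with 9 blocks: {7} | {3} | {4} | {1} | {2} | {5} | {6} | {9} | {8}.
1 and 5 end up in different blocks, so they are distinguishable. For instance, the string 'bb' is accepted from only 5.

No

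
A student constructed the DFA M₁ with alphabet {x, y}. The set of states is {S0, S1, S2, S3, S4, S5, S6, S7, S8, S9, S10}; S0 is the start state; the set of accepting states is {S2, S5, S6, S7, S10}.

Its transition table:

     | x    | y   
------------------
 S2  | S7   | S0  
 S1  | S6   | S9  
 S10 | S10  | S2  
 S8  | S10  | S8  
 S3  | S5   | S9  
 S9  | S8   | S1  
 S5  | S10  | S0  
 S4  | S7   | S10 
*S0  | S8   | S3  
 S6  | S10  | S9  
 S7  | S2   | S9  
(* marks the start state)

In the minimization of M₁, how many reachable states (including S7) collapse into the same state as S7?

2

First remove the unreachable states {S4}; 10 states remain.
Start with accepting vs non-accepting: {S2,S5,S6,S7,S10} | {S0,S1,S3,S8,S9}.
On input y, block {S2,S5,S6,S7,S10} splits into {S2,S5,S6,S7} and {S10}.
Split {S2,S5,S6,S7} by δ(·,x) → {S2,S7} and {S5,S6}.
Split {S0,S1,S3,S8,S9} by δ(·,x) → {S0,S9} and {S1,S3} and {S8}.
No further refinement is possible. Final partition (6 blocks): {S2,S7} | {S0,S9} | {S10} | {S5,S6} | {S1,S3} | {S8}.
The equivalence class containing S7 is {S2,S7}, of size 2.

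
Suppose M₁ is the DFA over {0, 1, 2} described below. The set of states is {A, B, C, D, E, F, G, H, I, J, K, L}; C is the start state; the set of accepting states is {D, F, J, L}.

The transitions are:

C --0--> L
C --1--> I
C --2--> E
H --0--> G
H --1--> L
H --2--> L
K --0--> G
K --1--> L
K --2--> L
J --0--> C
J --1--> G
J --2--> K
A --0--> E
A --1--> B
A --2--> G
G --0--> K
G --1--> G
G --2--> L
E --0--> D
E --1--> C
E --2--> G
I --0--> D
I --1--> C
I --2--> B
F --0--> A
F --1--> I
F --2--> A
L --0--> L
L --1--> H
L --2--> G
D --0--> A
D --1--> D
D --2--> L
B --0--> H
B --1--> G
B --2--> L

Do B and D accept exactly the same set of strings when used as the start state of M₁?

First remove the unreachable states {F,J}; 10 states remain.
Start with accepting vs non-accepting: {D,L} | {A,B,C,E,G,H,I,K}.
On input 0, block {D,L} splits into {D} and {L}.
Refine {A,B,C,E,G,H,I,K} on symbol 0: members go to different blocks, giving {A,B,G,H,K} and {E,I} and {C}.
On input 0, block {A,B,G,H,K} splits into {B,G,H,K} and {A}.
Split {B,G,H,K} by δ(·,1) → {B,G} and {H,K}.
No further refinement is possible. Final partition (7 blocks): {D} | {B,G} | {L} | {E,I} | {C} | {A} | {H,K}.
B and D end up in different blocks, so they are distinguishable. For instance, the string 'ε' is accepted from only D.

No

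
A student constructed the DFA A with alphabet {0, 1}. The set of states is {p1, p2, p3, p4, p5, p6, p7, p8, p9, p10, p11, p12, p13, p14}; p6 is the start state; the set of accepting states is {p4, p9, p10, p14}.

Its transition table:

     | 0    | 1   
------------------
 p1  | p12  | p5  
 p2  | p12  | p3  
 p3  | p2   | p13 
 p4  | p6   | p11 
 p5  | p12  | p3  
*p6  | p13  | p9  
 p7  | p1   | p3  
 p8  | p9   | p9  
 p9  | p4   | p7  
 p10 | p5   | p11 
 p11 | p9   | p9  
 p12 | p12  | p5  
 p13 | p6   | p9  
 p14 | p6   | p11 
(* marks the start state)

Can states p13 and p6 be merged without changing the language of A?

Yes

States {p8,p10,p14} cannot be reached from the start state, so discard them.
Initial partition by acceptance: {p4,p9} | {p1,p2,p3,p5,p6,p7,p11,p12,p13}.
On input 0, block {p4,p9} splits into {p4} and {p9}.
Split {p1,p2,p3,p5,p6,p7,p11,p12,p13} by δ(·,0) → {p1,p2,p3,p5,p6,p7,p12,p13} and {p11}.
Refine {p1,p2,p3,p5,p6,p7,p12,p13} on symbol 1: members go to different blocks, giving {p1,p2,p3,p5,p7,p12} and {p6,p13}.
On input 1, block {p1,p2,p3,p5,p7,p12} splits into {p1,p2,p5,p7,p12} and {p3}.
On input 1, block {p1,p2,p5,p7,p12} splits into {p2,p5,p7} and {p1,p12}.
Stable partition: {p4} | {p2,p5,p7} | {p9} | {p11} | {p6,p13} | {p3} | {p1,p12} — 7 equivalence classes.
p13 and p6 lie in the same block of the stable partition, so they are equivalent — no string distinguishes them.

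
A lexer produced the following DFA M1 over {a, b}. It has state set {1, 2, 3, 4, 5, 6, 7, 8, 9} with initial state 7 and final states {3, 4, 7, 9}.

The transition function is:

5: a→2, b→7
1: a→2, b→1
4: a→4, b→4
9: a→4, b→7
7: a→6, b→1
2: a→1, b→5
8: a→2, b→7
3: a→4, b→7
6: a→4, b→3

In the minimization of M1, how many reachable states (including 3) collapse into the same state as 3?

1

States {8,9} cannot be reached from the start state, so discard them.
P0 = {3,4,7} | {1,2,5,6}.
Split {3,4,7} by δ(·,a) → {3,4} and {7}.
Split {3,4} by δ(·,b) → {3} and {4}.
Refine {1,2,5,6} on symbol a: members go to different blocks, giving {1,2,5} and {6}.
Split {1,2,5} by δ(·,b) → {1,2} and {5}.
On input b, block {1,2} splits into {1} and {2}.
No further refinement is possible. Final partition (7 blocks): {3} | {1} | {7} | {4} | {6} | {5} | {2}.
The equivalence class containing 3 is {3}, of size 1.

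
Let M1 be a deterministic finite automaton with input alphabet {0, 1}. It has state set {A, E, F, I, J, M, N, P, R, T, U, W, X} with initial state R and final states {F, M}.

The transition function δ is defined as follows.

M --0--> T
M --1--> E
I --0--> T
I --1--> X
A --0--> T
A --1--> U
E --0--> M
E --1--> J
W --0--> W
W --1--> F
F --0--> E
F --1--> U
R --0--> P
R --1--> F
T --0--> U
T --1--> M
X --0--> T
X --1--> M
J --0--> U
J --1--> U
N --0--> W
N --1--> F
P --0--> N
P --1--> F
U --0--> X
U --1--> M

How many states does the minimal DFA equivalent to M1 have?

First remove the unreachable states {A,I}; 11 states remain.
Initial partition by acceptance: {F,M} | {E,J,N,P,R,T,U,W,X}.
On input 0, block {E,J,N,P,R,T,U,W,X} splits into {J,N,P,R,T,U,W,X} and {E}.
On input 0, block {F,M} splits into {M} and {F}.
Split {J,N,P,R,T,U,W,X} by δ(·,1) → {N,P,R,W} and {T,U,X} and {J}.
Stable partition: {M} | {N,P,R,W} | {E} | {F} | {T,U,X} | {J} — 6 equivalence classes.

6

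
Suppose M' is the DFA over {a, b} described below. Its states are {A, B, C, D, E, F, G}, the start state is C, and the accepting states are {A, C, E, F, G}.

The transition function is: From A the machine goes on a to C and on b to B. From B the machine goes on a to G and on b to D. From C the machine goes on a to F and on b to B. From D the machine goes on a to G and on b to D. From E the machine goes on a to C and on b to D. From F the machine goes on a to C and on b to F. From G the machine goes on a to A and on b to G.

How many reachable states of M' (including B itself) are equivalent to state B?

First remove the unreachable states {E}; 6 states remain.
P0 = {A,C,F,G} | {B,D}.
Split {A,C,F,G} by δ(·,b) → {A,C} and {F,G}.
On input a, block {A,C} splits into {A} and {C}.
Split {F,G} by δ(·,a) → {F} and {G}.
Stable partition: {A} | {B,D} | {F} | {C} | {G} — 5 equivalence classes.
The equivalence class containing B is {B,D}, of size 2.

2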